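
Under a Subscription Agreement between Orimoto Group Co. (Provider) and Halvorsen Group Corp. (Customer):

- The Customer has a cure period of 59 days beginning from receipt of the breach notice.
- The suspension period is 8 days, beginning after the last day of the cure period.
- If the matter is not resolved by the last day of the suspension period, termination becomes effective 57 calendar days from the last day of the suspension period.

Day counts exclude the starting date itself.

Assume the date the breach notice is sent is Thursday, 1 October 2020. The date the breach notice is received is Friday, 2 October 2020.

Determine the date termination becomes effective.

3 February 2021

The last day of the cure period: 2 October 2020 + 59 days = 30 November 2020.
The last day of the suspension period: 8 calendar days after 30 November 2020 is 8 December 2020.
The date termination becomes effective: 8 December 2020 + 57 days = 3 February 2021.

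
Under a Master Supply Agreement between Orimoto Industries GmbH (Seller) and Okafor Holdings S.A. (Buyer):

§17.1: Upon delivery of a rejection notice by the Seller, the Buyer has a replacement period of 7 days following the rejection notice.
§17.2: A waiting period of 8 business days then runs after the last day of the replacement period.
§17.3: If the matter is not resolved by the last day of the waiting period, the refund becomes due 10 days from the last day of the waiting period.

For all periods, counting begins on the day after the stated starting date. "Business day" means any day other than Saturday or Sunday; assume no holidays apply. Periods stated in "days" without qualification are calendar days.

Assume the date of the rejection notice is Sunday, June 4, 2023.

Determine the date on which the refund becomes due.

July 1, 2023

Adding 7 calendar days to June 4, 2023 gives June 11, 2023, which is the last day of the replacement period.
From Sunday, June 11, 2023, 8 business days (Jun 12, Jun 13, Jun 14, Jun 15, Jun 16, Jun 19, Jun 20, Jun 21, skipping weekends) brings us to Wednesday, June 21, 2023, which is the last day of the waiting period.
The date on which the refund becomes due: June 21, 2023 + 10 days = July 1, 2023.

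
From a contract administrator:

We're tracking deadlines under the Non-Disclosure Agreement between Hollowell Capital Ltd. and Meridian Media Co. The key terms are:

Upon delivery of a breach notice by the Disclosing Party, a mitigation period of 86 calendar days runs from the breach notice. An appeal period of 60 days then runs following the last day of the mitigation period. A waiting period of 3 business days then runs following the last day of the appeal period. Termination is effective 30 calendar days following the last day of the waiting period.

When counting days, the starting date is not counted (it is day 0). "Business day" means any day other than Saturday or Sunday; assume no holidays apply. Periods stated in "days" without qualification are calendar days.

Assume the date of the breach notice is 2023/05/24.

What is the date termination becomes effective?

Adding 86 calendar days to 2023/05/24 gives 2023/08/18, which is the last day of the mitigation period.
Adding 60 calendar days to 2023/08/18 gives 2023/10/17, which is the last day of the appeal period.
The last day of the waiting period: counting 3 business days from Tuesday, 2023/10/17 (Oct 18, Oct 19, Oct 20, skipping weekends) reaches Friday, 2023/10/20.
The date termination becomes effective: 30 calendar days after 2023/10/20 is 2023/11/19.

2023/11/19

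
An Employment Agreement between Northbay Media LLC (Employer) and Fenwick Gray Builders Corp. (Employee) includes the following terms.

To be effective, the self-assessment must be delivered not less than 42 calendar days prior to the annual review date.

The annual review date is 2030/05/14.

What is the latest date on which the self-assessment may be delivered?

2030/05/14 minus 42 days is 2030/04/02.

2030/04/02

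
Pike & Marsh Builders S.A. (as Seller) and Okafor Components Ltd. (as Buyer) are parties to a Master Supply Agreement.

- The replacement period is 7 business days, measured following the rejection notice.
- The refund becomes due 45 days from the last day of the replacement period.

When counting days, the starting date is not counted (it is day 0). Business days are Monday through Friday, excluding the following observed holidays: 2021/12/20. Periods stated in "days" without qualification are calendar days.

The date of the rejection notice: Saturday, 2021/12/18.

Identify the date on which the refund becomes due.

2022/02/12

The last day of the replacement period: counting 7 business days from Saturday, 2021/12/18 (Dec 21, Dec 22, Dec 23, Dec 24, Dec 27, Dec 28, Dec 29, skipping weekends and the listed holiday on Dec 20) reaches Wednesday, 2021/12/29.
Adding 45 calendar days to 2021/12/29 gives 2022/02/12, which is the date on which the refund becomes due.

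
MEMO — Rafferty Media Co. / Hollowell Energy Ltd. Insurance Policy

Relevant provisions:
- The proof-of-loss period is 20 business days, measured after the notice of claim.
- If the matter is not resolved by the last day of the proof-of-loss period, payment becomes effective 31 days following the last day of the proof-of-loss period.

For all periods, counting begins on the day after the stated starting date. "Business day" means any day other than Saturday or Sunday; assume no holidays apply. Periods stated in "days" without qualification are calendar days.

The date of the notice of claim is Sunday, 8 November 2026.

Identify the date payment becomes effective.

From Sunday, 8 November 2026, 20 business days (Nov 9, Nov 10, Nov 11, Nov 12, …, Dec 2, Dec 3, Dec 4, skipping weekends) brings us to Friday, 4 December 2026, which is the last day of the proof-of-loss period.
Adding 31 calendar days to 4 December 2026 gives 4 January 2027, which is the date payment becomes effective.

4 January 2027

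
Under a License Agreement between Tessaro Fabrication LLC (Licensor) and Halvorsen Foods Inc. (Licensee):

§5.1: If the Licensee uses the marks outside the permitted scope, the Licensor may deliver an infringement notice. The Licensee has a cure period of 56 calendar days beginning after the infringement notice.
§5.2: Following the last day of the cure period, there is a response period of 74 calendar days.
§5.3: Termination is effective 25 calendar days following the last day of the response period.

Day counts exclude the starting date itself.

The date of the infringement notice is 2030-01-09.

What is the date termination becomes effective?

The last day of the cure period: 2030-01-09 + 56 days = 2030-03-06.
The last day of the response period: 2030-03-06 + 74 days = 2030-05-19.
The date termination becomes effective: 25 calendar days after 2030-05-19 is 2030-06-13.

2030-06-13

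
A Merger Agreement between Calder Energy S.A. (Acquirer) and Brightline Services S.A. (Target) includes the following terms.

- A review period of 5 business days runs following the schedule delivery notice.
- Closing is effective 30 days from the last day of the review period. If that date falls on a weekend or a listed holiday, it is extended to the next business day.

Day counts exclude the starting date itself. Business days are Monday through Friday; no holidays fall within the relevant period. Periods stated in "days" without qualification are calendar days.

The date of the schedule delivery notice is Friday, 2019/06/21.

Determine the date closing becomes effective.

2019/07/29

From Friday, 2019/06/21, 5 business days (Jun 24, Jun 25, Jun 26, Jun 27, Jun 28, skipping weekends) brings us to Friday, 2019/06/28, which is the last day of the review period.
The date closing becomes effective: 30 calendar days after 2019/06/28 is 2019/07/28. That falls on a Sunday, so it rolls to the next business day, Monday, 2019/07/29.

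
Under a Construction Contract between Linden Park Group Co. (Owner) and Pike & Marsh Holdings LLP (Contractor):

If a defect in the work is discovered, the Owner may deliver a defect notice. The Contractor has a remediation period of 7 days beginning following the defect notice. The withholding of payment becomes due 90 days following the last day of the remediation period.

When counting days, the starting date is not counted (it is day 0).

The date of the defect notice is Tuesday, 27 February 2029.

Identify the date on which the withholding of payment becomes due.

Adding 7 calendar days to 27 February 2029 gives 6 March 2029, which is the last day of the remediation period.
Adding 90 calendar days to 6 March 2029 gives 4 June 2029, which is the date on which the withholding of payment becomes due.

4 June 2029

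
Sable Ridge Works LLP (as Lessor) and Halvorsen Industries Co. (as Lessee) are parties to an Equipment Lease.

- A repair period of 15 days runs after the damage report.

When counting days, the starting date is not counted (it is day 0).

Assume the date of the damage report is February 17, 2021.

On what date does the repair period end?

March 4, 2021

The last day of the repair period: 15 calendar days after February 17, 2021 is March 4, 2021.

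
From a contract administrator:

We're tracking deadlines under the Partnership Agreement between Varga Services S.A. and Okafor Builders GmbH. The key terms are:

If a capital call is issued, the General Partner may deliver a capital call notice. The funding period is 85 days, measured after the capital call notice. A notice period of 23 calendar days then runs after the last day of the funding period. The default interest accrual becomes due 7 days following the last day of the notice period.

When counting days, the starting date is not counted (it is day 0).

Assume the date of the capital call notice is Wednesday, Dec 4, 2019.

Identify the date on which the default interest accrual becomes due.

Mar 28, 2020

The last day of the funding period: Dec 4, 2019 + 85 days = Feb 27, 2020.
The last day of the notice period: 23 calendar days after Feb 27, 2020 is Mar 21, 2020.
The date on which the default interest accrual becomes due: Mar 21, 2020 + 7 days = Mar 28, 2020.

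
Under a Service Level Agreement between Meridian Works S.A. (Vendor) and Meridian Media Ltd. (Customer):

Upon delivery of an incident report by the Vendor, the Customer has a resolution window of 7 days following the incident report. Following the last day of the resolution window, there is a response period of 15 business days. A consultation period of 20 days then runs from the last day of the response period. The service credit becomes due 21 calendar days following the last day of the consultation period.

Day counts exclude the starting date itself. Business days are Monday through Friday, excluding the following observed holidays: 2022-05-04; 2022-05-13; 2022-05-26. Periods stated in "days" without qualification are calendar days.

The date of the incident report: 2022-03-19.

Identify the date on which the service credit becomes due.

The last day of the resolution window: 7 calendar days after 2022-03-19 is 2022-03-26.
From Saturday, 2022-03-26, 15 business days (Mar 28, Mar 29, Mar 30, Mar 31, …, Apr 13, Apr 14, Apr 15, skipping weekends) brings us to Friday, 2022-04-15, which is the last day of the response period.
Adding 20 calendar days to 2022-04-15 gives 2022-05-05, which is the last day of the consultation period.
The date on which the service credit becomes due: 2022-05-05 + 21 days = 2022-05-26.

2022-05-26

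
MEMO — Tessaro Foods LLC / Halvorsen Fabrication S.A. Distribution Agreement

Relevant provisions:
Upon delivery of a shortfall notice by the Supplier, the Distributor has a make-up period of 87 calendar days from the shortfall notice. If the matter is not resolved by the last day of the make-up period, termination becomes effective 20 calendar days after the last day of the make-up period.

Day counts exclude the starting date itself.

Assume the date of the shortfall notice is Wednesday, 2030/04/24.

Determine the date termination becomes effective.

The last day of the make-up period: 87 calendar days after 2030/04/24 is 2030/07/20.
The date termination becomes effective: 2030/07/20 + 20 days = 2030/08/09.

2030/08/09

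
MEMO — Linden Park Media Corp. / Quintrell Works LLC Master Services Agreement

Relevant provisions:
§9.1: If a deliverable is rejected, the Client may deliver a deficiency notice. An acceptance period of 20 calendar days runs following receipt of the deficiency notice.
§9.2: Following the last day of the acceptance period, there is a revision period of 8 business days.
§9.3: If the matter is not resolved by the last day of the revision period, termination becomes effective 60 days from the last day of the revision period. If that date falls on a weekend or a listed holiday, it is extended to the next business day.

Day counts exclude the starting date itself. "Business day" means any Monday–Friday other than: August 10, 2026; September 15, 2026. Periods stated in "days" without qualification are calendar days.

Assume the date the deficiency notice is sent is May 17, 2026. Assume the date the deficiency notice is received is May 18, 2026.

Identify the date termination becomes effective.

The last day of the acceptance period: 20 calendar days after May 18, 2026 is June 7, 2026.
From Sunday, June 7, 2026, 8 business days (Jun 8, Jun 9, Jun 10, Jun 11, Jun 12, Jun 15, Jun 16, Jun 17, skipping weekends) brings us to Wednesday, June 17, 2026, which is the last day of the revision period.
The date termination becomes effective: 60 calendar days after June 17, 2026 is August 16, 2026. That falls on a Sunday, so it rolls to the next business day, Monday, August 17, 2026.

August 17, 2026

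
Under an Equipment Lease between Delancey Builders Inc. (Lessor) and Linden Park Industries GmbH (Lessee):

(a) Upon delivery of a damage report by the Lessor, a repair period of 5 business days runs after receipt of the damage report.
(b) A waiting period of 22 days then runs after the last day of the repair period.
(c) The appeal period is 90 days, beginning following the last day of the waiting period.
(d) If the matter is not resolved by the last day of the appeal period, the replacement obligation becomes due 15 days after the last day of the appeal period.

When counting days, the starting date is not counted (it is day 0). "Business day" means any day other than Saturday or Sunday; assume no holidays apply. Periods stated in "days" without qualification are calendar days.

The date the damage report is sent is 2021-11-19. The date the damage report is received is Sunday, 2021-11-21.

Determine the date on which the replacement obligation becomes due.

The last day of the repair period: 5 business days after Sunday, 2021-11-21, skipping weekends — Nov 22, Nov 23, Nov 24, Nov 25, Nov 26 — lands on Friday, 2021-11-26.
Adding 22 calendar days to 2021-11-26 gives 2021-12-18, which is the last day of the waiting period.
Adding 90 calendar days to 2021-12-18 gives 2022-03-18, which is the last day of the appeal period.
The date on which the replacement obligation becomes due: 15 calendar days after 2022-03-18 is 2022-04-02.

2022-04-02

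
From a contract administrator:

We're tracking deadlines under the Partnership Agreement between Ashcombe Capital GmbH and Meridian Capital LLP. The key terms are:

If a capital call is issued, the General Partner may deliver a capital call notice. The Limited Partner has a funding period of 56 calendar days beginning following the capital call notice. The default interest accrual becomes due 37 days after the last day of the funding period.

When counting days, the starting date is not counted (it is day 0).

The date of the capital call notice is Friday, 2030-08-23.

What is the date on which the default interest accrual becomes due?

2030-11-24

Adding 56 calendar days to 2030-08-23 gives 2030-10-18, which is the last day of the funding period.
Adding 37 calendar days to 2030-10-18 gives 2030-11-24, which is the date on which the default interest accrual becomes due.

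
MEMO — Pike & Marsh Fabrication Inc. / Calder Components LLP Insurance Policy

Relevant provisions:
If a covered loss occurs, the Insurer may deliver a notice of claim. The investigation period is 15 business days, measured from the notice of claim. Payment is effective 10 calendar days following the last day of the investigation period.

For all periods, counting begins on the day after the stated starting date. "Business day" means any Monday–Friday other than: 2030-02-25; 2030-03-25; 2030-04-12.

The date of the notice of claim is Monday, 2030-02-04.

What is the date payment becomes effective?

From Monday, 2030-02-04, 15 business days (Feb 5, Feb 6, Feb 7, Feb 8, …, Feb 21, Feb 22, Feb 26, skipping weekends and the listed holiday on Feb 25) brings us to Tuesday, 2030-02-26, which is the last day of the investigation period.
The date payment becomes effective: 10 calendar days after 2030-02-26 is 2030-03-08.

2030-03-08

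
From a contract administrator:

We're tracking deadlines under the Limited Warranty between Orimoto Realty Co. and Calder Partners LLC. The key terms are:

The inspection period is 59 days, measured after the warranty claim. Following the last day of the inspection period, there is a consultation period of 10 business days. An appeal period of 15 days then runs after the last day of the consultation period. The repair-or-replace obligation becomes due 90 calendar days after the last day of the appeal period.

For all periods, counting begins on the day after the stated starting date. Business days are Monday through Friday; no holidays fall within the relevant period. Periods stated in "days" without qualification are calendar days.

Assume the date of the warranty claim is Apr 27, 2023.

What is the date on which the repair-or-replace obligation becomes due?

Oct 20, 2023

The last day of the inspection period: Apr 27, 2023 + 59 days = Jun 25, 2023.
The last day of the consultation period: counting 10 business days from Sunday, Jun 25, 2023 (Jun 26, Jun 27, Jun 28, Jun 29, Jun 30, Jul 3, Jul 4, Jul 5, Jul 6, Jul 7, skipping weekends) reaches Friday, Jul 7, 2023.
Adding 15 calendar days to Jul 7, 2023 gives Jul 22, 2023, which is the last day of the appeal period.
The date on which the repair-or-replace obligation becomes due: 90 calendar days after Jul 22, 2023 is Oct 20, 2023.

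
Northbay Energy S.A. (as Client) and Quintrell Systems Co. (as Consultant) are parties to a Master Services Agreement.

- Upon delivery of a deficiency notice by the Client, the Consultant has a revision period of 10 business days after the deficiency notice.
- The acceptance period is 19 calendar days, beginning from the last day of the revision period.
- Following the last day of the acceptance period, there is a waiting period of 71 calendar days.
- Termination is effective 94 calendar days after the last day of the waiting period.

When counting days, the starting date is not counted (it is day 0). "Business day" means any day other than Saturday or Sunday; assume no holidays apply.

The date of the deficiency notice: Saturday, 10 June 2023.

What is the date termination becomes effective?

The last day of the revision period: counting 10 business days from Saturday, 10 June 2023 (Jun 12, Jun 13, Jun 14, Jun 15, Jun 16, Jun 19, Jun 20, Jun 21, Jun 22, Jun 23, skipping weekends) reaches Friday, 23 June 2023.
The last day of the acceptance period: 19 calendar days after 23 June 2023 is 12 July 2023.
The last day of the waiting period: 71 calendar days after 12 July 2023 is 21 September 2023.
The date termination becomes effective: 21 September 2023 + 94 days = 24 December 2023.

24 December 2023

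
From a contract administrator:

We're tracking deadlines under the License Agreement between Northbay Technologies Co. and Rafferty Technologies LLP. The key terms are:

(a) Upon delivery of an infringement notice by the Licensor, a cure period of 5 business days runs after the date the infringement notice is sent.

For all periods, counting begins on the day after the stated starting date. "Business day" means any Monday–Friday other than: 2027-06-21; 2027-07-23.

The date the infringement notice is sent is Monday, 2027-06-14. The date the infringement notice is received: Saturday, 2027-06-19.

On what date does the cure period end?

2027-06-22

The last day of the cure period: counting 5 business days from Monday, 2027-06-14 (Jun 15, Jun 16, Jun 17, Jun 18, Jun 22, skipping weekends and the listed holiday on Jun 21) reaches Tuesday, 2027-06-22.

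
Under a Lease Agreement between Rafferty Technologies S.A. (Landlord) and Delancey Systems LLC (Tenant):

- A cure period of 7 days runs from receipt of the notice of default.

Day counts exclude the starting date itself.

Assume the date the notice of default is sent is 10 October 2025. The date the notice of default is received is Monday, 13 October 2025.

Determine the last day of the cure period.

20 October 2025

The last day of the cure period: 7 calendar days after 13 October 2025 is 20 October 2025.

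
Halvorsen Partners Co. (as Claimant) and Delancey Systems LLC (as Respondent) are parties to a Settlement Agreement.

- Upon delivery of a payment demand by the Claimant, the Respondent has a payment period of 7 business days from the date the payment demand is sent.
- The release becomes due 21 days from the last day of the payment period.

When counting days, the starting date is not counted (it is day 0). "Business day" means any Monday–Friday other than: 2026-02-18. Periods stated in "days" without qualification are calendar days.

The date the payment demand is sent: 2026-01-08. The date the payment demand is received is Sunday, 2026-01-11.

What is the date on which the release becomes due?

From Thursday, 2026-01-08, 7 business days (Jan 9, Jan 12, Jan 13, Jan 14, Jan 15, Jan 16, Jan 19, skipping weekends) brings us to Monday, 2026-01-19, which is the last day of the payment period.
Adding 21 calendar days to 2026-01-19 gives 2026-02-09, which is the date on which the release becomes due.

2026-02-09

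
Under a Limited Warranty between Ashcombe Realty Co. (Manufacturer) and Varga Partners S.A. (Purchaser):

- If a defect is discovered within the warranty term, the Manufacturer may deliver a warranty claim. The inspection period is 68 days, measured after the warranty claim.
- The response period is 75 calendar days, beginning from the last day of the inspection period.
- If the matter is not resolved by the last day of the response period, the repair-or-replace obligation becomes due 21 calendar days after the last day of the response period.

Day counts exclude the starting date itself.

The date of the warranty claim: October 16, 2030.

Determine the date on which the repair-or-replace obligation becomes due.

March 29, 2031

The last day of the inspection period: 68 calendar days after October 16, 2030 is December 23, 2030.
The last day of the response period: 75 calendar days after December 23, 2030 is March 8, 2031.
The date on which the repair-or-replace obligation becomes due: March 8, 2031 + 21 days = March 29, 2031.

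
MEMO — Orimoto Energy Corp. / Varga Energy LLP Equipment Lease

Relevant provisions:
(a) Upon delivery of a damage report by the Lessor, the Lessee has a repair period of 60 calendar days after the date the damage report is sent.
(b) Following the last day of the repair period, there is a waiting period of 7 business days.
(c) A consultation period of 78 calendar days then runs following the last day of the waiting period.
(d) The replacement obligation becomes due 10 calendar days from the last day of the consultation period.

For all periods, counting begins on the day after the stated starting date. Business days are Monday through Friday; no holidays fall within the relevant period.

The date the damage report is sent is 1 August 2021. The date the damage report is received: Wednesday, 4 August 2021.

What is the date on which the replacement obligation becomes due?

7 January 2022

The last day of the repair period: 1 August 2021 + 60 days = 30 September 2021.
From Thursday, 30 September 2021, 7 business days (Oct 1, Oct 4, Oct 5, Oct 6, Oct 7, Oct 8, Oct 11, skipping weekends) brings us to Monday, 11 October 2021, which is the last day of the waiting period.
The last day of the consultation period: 78 calendar days after 11 October 2021 is 28 December 2021.
Adding 10 calendar days to 28 December 2021 gives 7 January 2022, which is the date on which the replacement obligation becomes due.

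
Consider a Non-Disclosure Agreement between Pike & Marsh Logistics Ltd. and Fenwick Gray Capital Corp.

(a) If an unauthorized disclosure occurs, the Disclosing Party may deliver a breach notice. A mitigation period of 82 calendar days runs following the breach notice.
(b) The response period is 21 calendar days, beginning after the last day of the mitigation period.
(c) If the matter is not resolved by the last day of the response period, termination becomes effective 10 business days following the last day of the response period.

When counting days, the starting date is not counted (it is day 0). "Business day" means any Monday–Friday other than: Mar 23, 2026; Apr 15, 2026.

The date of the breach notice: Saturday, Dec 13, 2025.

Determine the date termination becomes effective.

Apr 9, 2026

The last day of the mitigation period: 82 calendar days after Dec 13, 2025 is Mar 5, 2026.
The last day of the response period: 21 calendar days after Mar 5, 2026 is Mar 26, 2026.
The date termination becomes effective: counting 10 business days from Thursday, Mar 26, 2026 (Mar 27, Mar 30, Mar 31, Apr 1, Apr 2, Apr 3, Apr 6, Apr 7, Apr 8, Apr 9, skipping weekends) reaches Thursday, Apr 9, 2026.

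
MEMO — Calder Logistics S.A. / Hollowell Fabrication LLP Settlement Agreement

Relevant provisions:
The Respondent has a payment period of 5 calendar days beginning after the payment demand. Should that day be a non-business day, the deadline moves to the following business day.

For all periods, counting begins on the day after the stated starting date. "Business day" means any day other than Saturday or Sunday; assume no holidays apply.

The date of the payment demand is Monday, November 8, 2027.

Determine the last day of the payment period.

The last day of the payment period: November 8, 2027 + 5 days = November 13, 2027. That falls on a Saturday, so it rolls to the next business day, Monday, November 15, 2027.

November 15, 2027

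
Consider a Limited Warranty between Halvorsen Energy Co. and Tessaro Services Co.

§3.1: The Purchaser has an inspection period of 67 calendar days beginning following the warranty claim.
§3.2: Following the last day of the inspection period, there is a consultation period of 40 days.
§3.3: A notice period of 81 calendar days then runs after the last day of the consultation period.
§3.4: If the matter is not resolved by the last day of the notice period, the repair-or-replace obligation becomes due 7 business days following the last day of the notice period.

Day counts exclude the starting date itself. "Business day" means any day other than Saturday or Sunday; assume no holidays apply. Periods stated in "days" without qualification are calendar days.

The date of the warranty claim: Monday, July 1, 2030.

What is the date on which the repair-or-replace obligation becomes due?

Adding 67 calendar days to July 1, 2030 gives September 6, 2030, which is the last day of the inspection period.
The last day of the consultation period: 40 calendar days after September 6, 2030 is October 16, 2030.
The last day of the notice period: October 16, 2030 + 81 days = January 5, 2031.
From Sunday, January 5, 2031, 7 business days (Jan 6, Jan 7, Jan 8, Jan 9, Jan 10, Jan 13, Jan 14, skipping weekends) brings us to Tuesday, January 14, 2031, which is the date on which the repair-or-replace obligation becomes due.

January 14, 2031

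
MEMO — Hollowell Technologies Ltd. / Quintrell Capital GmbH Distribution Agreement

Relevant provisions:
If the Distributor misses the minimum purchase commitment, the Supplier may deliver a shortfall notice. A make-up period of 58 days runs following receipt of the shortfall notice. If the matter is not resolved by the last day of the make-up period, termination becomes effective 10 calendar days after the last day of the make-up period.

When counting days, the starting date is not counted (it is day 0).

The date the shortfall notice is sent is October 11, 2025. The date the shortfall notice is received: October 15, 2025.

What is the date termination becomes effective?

The last day of the make-up period: October 15, 2025 + 58 days = December 12, 2025.
Adding 10 calendar days to December 12, 2025 gives December 22, 2025, which is the date termination becomes effective.

December 22, 2025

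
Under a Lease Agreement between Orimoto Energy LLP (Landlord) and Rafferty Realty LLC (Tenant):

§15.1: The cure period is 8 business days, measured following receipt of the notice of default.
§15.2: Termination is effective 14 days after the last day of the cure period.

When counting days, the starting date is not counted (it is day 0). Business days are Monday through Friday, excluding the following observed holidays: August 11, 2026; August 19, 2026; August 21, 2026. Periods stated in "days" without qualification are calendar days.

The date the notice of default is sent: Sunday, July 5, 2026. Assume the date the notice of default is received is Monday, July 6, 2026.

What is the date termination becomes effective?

July 30, 2026

From Monday, July 6, 2026, 8 business days (Jul 7, Jul 8, Jul 9, Jul 10, Jul 13, Jul 14, Jul 15, Jul 16, skipping weekends) brings us to Thursday, July 16, 2026, which is the last day of the cure period.
The date termination becomes effective: 14 calendar days after July 16, 2026 is July 30, 2026.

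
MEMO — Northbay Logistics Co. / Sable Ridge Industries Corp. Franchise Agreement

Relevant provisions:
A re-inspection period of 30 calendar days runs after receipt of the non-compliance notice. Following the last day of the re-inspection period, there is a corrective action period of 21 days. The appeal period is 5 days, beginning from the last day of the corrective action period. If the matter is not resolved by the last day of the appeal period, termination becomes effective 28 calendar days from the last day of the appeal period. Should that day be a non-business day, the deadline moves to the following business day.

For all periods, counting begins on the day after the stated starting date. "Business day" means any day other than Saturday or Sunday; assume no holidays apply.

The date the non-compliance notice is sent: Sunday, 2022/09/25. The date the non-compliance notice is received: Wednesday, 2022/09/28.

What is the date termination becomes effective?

2022/12/21

The last day of the re-inspection period: 2022/09/28 + 30 days = 2022/10/28.
The last day of the corrective action period: 2022/10/28 + 21 days = 2022/11/18.
Adding 5 calendar days to 2022/11/18 gives 2022/11/23, which is the last day of the appeal period.
Adding 28 calendar days to 2022/11/23 gives 2022/12/21, which is the date termination becomes effective. 2022/12/21 is a Wednesday, so no roll-forward applies.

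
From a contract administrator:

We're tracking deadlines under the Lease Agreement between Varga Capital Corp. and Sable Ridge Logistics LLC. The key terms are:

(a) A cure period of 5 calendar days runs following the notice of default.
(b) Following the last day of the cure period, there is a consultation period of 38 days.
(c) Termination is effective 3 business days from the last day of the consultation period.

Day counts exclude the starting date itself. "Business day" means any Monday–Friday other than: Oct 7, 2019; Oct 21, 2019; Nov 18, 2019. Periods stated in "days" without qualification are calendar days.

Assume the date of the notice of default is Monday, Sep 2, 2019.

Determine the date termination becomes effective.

Oct 18, 2019

The last day of the cure period: 5 calendar days after Sep 2, 2019 is Sep 7, 2019.
Adding 38 calendar days to Sep 7, 2019 gives Oct 15, 2019, which is the last day of the consultation period.
The date termination becomes effective: counting 3 business days from Tuesday, Oct 15, 2019 (Oct 16, Oct 17, Oct 18, skipping weekends) reaches Friday, Oct 18, 2019.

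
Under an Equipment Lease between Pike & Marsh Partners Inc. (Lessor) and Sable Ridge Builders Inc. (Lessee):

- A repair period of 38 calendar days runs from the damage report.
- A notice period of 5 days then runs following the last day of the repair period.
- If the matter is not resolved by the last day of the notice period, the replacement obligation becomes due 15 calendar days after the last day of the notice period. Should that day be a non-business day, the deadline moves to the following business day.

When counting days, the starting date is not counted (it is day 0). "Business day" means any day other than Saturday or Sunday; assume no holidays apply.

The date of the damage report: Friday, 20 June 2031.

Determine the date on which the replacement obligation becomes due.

18 August 2031

Adding 38 calendar days to 20 June 2031 gives 28 July 2031, which is the last day of the repair period.
The last day of the notice period: 28 July 2031 + 5 days = 2 August 2031.
The date on which the replacement obligation becomes due: 15 calendar days after 2 August 2031 is 17 August 2031. That falls on a Sunday, so it rolls to the next business day, Monday, 18 August 2031.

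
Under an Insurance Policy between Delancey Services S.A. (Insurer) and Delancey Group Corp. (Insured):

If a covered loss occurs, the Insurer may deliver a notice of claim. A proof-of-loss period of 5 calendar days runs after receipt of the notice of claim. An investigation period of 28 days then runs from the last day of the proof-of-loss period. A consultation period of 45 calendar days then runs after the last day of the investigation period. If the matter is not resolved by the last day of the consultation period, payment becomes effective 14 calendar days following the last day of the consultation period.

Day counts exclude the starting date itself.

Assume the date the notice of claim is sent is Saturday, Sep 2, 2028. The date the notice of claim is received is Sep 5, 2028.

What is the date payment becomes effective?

Adding 5 calendar days to Sep 5, 2028 gives Sep 10, 2028, which is the last day of the proof-of-loss period.
The last day of the investigation period: Sep 10, 2028 + 28 days = Oct 8, 2028.
The last day of the consultation period: 45 calendar days after Oct 8, 2028 is Nov 22, 2028.
Adding 14 calendar days to Nov 22, 2028 gives Dec 6, 2028, which is the date payment becomes effective.

Dec 6, 2028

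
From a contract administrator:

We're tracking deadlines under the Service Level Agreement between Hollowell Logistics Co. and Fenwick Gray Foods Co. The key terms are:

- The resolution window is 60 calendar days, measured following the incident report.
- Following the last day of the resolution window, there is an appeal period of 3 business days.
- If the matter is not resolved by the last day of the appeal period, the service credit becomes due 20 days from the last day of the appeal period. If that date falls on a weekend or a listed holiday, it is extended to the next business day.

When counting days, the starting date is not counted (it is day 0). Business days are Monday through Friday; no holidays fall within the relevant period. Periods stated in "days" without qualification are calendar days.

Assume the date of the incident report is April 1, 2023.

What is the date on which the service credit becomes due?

The last day of the resolution window: 60 calendar days after April 1, 2023 is May 31, 2023.
The last day of the appeal period: counting 3 business days from Wednesday, May 31, 2023 (Jun 1, Jun 2, Jun 5, skipping weekends) reaches Monday, June 5, 2023.
Adding 20 calendar days to June 5, 2023 gives June 25, 2023, which is the date on which the service credit becomes due. That falls on a Sunday, so it rolls to the next business day, Monday, June 26, 2023.

June 26, 2023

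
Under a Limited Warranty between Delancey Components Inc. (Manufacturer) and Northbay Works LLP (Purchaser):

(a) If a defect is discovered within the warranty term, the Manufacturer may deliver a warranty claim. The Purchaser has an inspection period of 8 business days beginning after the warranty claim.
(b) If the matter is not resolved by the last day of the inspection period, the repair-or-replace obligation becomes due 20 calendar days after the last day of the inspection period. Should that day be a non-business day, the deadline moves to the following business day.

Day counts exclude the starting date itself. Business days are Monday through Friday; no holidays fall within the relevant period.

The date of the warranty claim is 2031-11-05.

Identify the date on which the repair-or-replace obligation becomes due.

The last day of the inspection period: 8 business days after Wednesday, 2031-11-05, skipping weekends — Nov 6, Nov 7, Nov 10, Nov 11, Nov 12, Nov 13, Nov 14, Nov 17 — lands on Monday, 2031-11-17.
The date on which the repair-or-replace obligation becomes due: 2031-11-17 + 20 days = 2031-12-07. That falls on a Sunday, so it rolls to the next business day, Monday, 2031-12-08.

2031-12-08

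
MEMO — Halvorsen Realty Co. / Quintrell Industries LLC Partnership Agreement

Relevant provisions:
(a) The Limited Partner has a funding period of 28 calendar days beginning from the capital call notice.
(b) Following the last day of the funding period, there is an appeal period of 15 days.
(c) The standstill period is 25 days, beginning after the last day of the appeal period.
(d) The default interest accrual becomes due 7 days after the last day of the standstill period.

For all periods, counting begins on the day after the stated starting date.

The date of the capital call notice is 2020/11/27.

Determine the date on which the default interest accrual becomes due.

2021/02/10

The last day of the funding period: 2020/11/27 + 28 days = 2020/12/25.
Adding 15 calendar days to 2020/12/25 gives 2021/01/09, which is the last day of the appeal period.
The last day of the standstill period: 2021/01/09 + 25 days = 2021/02/03.
The date on which the default interest accrual becomes due: 2021/02/03 + 7 days = 2021/02/10.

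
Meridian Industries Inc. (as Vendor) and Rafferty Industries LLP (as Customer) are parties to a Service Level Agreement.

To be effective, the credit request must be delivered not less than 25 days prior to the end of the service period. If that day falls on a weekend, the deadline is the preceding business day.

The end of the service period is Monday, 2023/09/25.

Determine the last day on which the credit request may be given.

2023/08/31

2023/09/25 minus 25 days is 2023/08/31. That is a Thursday, so no adjustment is needed.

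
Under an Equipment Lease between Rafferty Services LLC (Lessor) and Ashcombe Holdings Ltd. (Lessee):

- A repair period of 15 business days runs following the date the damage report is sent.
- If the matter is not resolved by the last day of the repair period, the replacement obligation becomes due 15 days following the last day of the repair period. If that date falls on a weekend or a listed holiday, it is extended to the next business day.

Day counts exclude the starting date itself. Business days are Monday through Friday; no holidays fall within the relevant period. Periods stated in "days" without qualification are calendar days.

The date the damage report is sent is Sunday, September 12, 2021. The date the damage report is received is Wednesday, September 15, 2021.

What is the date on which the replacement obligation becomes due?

October 18, 2021

The last day of the repair period: counting 15 business days from Sunday, September 12, 2021 (Sep 13, Sep 14, Sep 15, Sep 16, …, Sep 29, Sep 30, Oct 1, skipping weekends) reaches Friday, October 1, 2021.
Adding 15 calendar days to October 1, 2021 gives October 16, 2021, which is the date on which the replacement obligation becomes due. That falls on a Saturday, so it rolls to the next business day, Monday, October 18, 2021.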